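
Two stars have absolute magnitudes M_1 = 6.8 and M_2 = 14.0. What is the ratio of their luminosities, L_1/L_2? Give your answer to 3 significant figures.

L_1/L_2 ≈ 759

ΔM = M_1 − M_2 = -7.2
L_1/L_2 = 10^(−0.4 ΔM) = 10^2.880 = 758.6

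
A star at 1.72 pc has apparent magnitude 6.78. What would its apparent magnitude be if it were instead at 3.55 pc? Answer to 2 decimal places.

m ≈ 8.35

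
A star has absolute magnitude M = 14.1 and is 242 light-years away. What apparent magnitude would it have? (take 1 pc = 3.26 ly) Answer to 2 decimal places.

m ≈ 18.45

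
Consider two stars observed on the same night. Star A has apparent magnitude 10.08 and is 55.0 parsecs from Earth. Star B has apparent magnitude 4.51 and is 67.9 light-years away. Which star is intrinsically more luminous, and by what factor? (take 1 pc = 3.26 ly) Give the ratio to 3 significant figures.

Star A: M = m − 5 log₁₀ d + 5 = 10.08 − 5·1.7404 + 5 = 6.378
Star B: d = 67.9 ly / 3.26 = 20.83 pc
Star B: M = m − 5 log₁₀ d + 5 = 4.51 − 5·1.3187 + 5 = 2.917
ΔM = M_A − M_B = 6.378 − (2.917) = 3.461; smaller M is more luminous → Star B.
L ratio = 10^(0.4 |ΔM|) = 10^1.385 = 24.24

Star B is more luminous, by a factor of 24.2.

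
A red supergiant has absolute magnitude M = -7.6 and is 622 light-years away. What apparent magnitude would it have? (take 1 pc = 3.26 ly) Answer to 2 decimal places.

d = 622 ly / 3.26 = 190.8 pc
m = M + 5 log₁₀ d − 5 = -7.6 + 5·2.2806 − 5 = -1.197

m ≈ -1.20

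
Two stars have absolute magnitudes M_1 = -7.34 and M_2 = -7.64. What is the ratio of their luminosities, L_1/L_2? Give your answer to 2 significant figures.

L_1/L_2 ≈ 0.76

ΔM = M_1 − M_2 = 0.30
L_1/L_2 = 10^(−0.4 ΔM) = 10^-0.120 = 0.7586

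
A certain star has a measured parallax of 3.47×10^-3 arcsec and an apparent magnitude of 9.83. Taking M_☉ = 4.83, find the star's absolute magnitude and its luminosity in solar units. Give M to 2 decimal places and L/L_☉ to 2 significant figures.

M ≈ 2.53; L/L_☉ ≈ 8.3

d = 1/p = 1/3.47×10^-3″ = 288.2 pc
M = m − 5 log₁₀ d + 5 = 9.83 − 5·2.4597 + 5 = 2.532
M − M_☉ = 2.532 − 4.83 = -2.298
L/L_☉ = 10^(−0.4 × -2.298) = 8.305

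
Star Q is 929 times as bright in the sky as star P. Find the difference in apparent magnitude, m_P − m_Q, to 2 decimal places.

Pogson: Δm = −2.5 log₁₀(ratio) = −2.5 log₁₀(929) = −2.5 × 2.9680 = -7.420
Star Q is brighter so has the smaller magnitude: m_P − m_Q is positive.

m_P − m_Q ≈ 7.42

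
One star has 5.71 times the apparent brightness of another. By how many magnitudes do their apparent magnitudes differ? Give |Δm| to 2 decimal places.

|Δm| ≈ 1.89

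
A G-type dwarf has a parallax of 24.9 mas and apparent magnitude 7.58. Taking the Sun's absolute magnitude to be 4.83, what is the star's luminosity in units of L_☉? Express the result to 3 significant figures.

L/L_☉ ≈ 1.28

d = 1/p = 1000/24.9 mas = 40.16 pc
M = m − 5 log₁₀ d + 5 = 7.58 − 5·1.6038 + 5 = 4.561
M − M_☉ = 4.561 − 4.83 = -0.269
L/L_☉ = 10^(−0.4 × -0.269) = 1.281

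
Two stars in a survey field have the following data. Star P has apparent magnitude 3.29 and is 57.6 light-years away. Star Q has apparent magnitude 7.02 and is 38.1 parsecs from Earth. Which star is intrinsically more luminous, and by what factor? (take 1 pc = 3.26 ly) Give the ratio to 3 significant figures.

Star P is more luminous, by a factor of 6.68.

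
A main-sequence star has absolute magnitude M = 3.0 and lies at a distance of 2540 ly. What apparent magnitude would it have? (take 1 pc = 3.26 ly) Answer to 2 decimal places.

d = 2540 ly / 3.26 = 779.1 pc
m = M + 5 log₁₀ d − 5 = 3.0 + 5·2.8916 − 5 = 12.458

m ≈ 12.46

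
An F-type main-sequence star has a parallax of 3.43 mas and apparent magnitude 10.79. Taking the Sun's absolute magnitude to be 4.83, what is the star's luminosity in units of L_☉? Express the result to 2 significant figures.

L/L_☉ ≈ 3.5

d = 1/p = 1000/3.43 mas = 291.5 pc
M = m − 5 log₁₀ d + 5 = 10.79 − 5·2.4647 + 5 = 3.466
M − M_☉ = 3.466 − 4.83 = -1.364
L/L_☉ = 10^(−0.4 × -1.364) = 3.511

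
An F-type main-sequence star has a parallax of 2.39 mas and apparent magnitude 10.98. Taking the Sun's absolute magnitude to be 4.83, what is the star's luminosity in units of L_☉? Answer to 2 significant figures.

d = 1/p = 1000/2.39 mas = 418.4 pc
M = m − 5 log₁₀ d + 5 = 10.98 − 5·2.6216 + 5 = 2.872
M − M_☉ = 2.872 − 4.83 = -1.958
L/L_☉ = 10^(−0.4 × -1.958) = 6.070

L/L_☉ ≈ 6.1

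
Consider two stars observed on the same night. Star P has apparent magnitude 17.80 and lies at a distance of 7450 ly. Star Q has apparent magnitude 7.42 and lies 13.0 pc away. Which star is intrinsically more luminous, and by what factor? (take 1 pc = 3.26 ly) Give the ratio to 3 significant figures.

Star P is more luminous, by a factor of 2.18.

Star P: d = 7450 ly / 3.26 = 2285 pc
Star P: M = m − 5 log₁₀ d + 5 = 17.80 − 5·3.3589 + 5 = 6.005
Star Q: M = m − 5 log₁₀ d + 5 = 7.42 − 5·1.1139 + 5 = 6.850
ΔM = M_P − M_Q = 6.005 − (6.850) = -0.845; smaller M is more luminous → Star P.
L ratio = 10^(0.4 |ΔM|) = 10^0.338 = 2.178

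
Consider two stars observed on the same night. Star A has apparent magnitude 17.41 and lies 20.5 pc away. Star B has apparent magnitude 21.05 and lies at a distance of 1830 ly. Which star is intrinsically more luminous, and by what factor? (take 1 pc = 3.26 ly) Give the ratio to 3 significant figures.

Star A: M = m − 5 log₁₀ d + 5 = 17.41 − 5·1.3118 + 5 = 15.851
Star B: d = 1830 ly / 3.26 = 561.3 pc
Star B: M = m − 5 log₁₀ d + 5 = 21.05 − 5·2.7492 + 5 = 12.304
ΔM = M_A − M_B = 15.851 − (12.304) = 3.547; smaller M is more luminous → Star B.
L ratio = 10^(0.4 |ΔM|) = 10^1.419 = 26.24

Star B is more luminous, by a factor of 26.2.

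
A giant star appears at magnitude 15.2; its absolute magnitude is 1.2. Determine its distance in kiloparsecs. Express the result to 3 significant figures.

μ = m − M = 14.000
m − M = 5 log₁₀ d − 5
log₁₀ d = (m − M)/5 + 1 = 3.8000
d = 10^3.8000 = 6310 pc
= 6.310 kpc

d ≈ 6.31 kpc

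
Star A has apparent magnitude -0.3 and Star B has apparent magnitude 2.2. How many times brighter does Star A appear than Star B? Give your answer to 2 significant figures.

10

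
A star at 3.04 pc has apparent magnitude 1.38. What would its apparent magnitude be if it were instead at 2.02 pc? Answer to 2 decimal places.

Flux ∝ 1/d², so Δm = 5 log₁₀(d₂/d₁) = 5 log₁₀(2.02/3.04) = -0.888
m₂ = m₁ + Δm = 1.38 + (-0.888) = 0.492

m ≈ 0.49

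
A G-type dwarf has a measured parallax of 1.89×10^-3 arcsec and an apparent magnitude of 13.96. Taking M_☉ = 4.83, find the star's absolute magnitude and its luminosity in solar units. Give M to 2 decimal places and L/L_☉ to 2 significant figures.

d = 1/p = 1/1.89×10^-3″ = 529.1 pc
M = m − 5 log₁₀ d + 5 = 13.96 − 5·2.7235 + 5 = 5.342
M − M_☉ = 5.342 − 4.83 = 0.512
L/L_☉ = 10^(−0.4 × 0.512) = 0.6238

M ≈ 5.34; L/L_☉ ≈ 0.62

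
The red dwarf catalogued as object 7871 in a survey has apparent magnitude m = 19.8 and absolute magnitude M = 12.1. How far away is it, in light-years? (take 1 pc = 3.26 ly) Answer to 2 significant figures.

μ = m − M = 7.700
m − M = 5 log₁₀ d − 5
log₁₀ d = (m − M)/5 + 1 = 2.5400
d = 10^2.5400 = 346.7 pc
= 1130 ly

d ≈ 1100 ly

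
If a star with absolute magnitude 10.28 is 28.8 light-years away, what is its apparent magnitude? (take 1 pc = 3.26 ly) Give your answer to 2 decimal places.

d = 28.8 ly / 3.26 = 8.834 pc
m = M + 5 log₁₀ d − 5 = 10.28 + 5·0.9462 − 5 = 10.011

m ≈ 10.01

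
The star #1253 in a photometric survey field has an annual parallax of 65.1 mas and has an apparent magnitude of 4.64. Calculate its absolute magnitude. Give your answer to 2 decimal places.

M ≈ 3.71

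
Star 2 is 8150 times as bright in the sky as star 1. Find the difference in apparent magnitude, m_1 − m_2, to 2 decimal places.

Pogson: Δm = −2.5 log₁₀(ratio) = −2.5 log₁₀(8150) = −2.5 × 3.9112 = -9.778
Star 2 is brighter so has the smaller magnitude: m_1 − m_2 is positive.

m_1 − m_2 ≈ 9.78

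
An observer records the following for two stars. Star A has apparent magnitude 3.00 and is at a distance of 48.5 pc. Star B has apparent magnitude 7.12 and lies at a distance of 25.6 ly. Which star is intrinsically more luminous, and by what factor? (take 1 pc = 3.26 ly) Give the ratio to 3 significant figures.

Star A is more luminous, by a factor of 1700.

Star A: M = m − 5 log₁₀ d + 5 = 3.00 − 5·1.6857 + 5 = -0.429
Star B: d = 25.6 ly / 3.26 = 7.853 pc
Star B: M = m − 5 log₁₀ d + 5 = 7.12 − 5·0.8950 + 5 = 7.645
ΔM = M_A − M_B = -0.429 − (7.645) = -8.074; smaller M is more luminous → Star A.
L ratio = 10^(0.4 |ΔM|) = 10^3.229 = 1696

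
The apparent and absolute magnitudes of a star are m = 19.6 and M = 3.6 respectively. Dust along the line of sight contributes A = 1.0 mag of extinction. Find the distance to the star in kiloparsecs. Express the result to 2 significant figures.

d ≈ 10 kpc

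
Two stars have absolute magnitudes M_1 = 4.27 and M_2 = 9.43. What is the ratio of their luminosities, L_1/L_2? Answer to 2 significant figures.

L_1/L_2 ≈ 120

ΔM = M_1 − M_2 = -5.16
L_1/L_2 = 10^(−0.4 ΔM) = 10^2.064 = 115.9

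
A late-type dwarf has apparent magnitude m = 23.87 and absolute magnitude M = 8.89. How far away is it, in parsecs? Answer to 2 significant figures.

d ≈ 9900 pc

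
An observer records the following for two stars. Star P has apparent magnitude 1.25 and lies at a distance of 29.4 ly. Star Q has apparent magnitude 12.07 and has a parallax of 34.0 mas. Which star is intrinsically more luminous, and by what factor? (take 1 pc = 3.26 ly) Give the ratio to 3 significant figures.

Star P is more luminous, by a factor of 2000.

Star P: d = 29.4 ly / 3.26 = 9.018 pc
Star P: M = m − 5 log₁₀ d + 5 = 1.25 − 5·0.9551 + 5 = 1.474
Star Q: p = 34.0 mas = 0.0340″ → d = 1/p = 29.41 pc
Star Q: M = m − 5 log₁₀ d + 5 = 12.07 − 5·1.4685 + 5 = 9.727
ΔM = M_P − M_Q = 1.474 − (9.727) = -8.253; smaller M is more luminous → Star P.
L ratio = 10^(0.4 |ΔM|) = 10^3.301 = 2001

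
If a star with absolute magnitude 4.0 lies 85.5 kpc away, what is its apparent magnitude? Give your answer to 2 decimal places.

m ≈ 23.66

d = 85.5 kpc = 85500 pc
m = M + 5 log₁₀ d − 5 = 4.0 + 5·4.9320 − 5 = 23.660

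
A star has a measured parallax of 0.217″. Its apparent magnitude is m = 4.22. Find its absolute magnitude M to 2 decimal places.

d = 1/p = 1/0.217″ = 4.608 pc
5 log₁₀(d/10 pc) = 5 log₁₀(4.608) − 5 = -1.682
M = m − 5 log₁₀(d/10) = 4.22 + 1.682 = 5.902

M ≈ 5.90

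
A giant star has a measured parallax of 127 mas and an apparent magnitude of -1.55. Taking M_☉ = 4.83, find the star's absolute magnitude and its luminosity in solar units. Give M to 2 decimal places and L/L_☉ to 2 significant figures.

d = 1/p = 1000/127 mas = 7.874 pc
M = m − 5 log₁₀ d + 5 = -1.55 − 5·0.8962 + 5 = -1.031
M − M_☉ = -1.031 − 4.83 = -5.861
L/L_☉ = 10^(−0.4 × -5.861) = 221.0

M ≈ -1.03; L/L_☉ ≈ 220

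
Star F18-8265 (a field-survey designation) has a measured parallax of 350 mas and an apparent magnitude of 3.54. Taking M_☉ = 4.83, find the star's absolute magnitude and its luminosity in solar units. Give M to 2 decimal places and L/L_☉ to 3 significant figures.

M ≈ 6.26; L/L_☉ ≈ 0.268

d = 1/p = 1000/350 mas = 2.857 pc
M = m − 5 log₁₀ d + 5 = 3.54 − 5·0.4559 + 5 = 6.260
M − M_☉ = 6.260 − 4.83 = 1.430
L/L_☉ = 10^(−0.4 × 1.430) = 0.2678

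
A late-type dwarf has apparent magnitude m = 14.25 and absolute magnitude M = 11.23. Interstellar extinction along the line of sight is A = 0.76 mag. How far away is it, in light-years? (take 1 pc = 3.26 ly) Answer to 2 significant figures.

d ≈ 92 ly

m − M = 5 log₁₀(d/10 pc) + A  ⇒  14.25 − (11.23) − 0.76 = 5 log₁₀(d/10)
2.260 = 5 log₁₀(d/10)
log₁₀ d = (m − M − A)/5 + 1 = 1.4520
d = 10^1.4520 = 28.31 pc
= 92.30 ly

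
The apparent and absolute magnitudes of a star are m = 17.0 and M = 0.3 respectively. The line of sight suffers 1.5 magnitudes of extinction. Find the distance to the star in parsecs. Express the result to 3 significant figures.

d ≈ 11000 pc

m − M = 5 log₁₀(d/10 pc) + A  ⇒  17.0 − (0.3) − 1.5 = 5 log₁₀(d/10)
15.200 = 5 log₁₀(d/10)
log₁₀ d = (m − M − A)/5 + 1 = 4.0400
d = 10^4.0400 = 10960 pc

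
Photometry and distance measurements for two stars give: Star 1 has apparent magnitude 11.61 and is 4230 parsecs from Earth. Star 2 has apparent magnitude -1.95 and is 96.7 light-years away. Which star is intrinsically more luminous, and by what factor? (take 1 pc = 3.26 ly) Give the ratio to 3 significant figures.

Star 1: M = m − 5 log₁₀ d + 5 = 11.61 − 5·3.6263 + 5 = -1.522
Star 2: d = 96.7 ly / 3.26 = 29.66 pc
Star 2: M = m − 5 log₁₀ d + 5 = -1.95 − 5·1.4722 + 5 = -4.311
ΔM = M_1 − M_2 = -1.522 − (-4.311) = 2.789; smaller M is more luminous → Star 2.
L ratio = 10^(0.4 |ΔM|) = 10^1.116 = 13.05

Star 2 is more luminous, by a factor of 13.1.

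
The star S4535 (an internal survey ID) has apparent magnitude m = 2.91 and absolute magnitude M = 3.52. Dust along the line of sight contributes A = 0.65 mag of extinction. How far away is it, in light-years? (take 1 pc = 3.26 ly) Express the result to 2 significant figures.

d ≈ 18 ly

m − M = 5 log₁₀(d/10 pc) + A  ⇒  2.91 − (3.52) − 0.65 = 5 log₁₀(d/10)
-1.260 = 5 log₁₀(d/10)
log₁₀ d = (m − M − A)/5 + 1 = 0.7480
d = 10^0.7480 = 5.598 pc
= 18.25 ly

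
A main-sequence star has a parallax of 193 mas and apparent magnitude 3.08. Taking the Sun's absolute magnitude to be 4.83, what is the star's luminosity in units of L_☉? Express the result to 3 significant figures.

L/L_☉ ≈ 1.35

d = 1/p = 1000/193 mas = 5.181 pc
M = m − 5 log₁₀ d + 5 = 3.08 − 5·0.7144 + 5 = 4.508
M − M_☉ = 4.508 − 4.83 = -0.322
L/L_☉ = 10^(−0.4 × -0.322) = 1.346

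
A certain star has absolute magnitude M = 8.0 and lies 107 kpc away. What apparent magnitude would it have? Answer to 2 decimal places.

m ≈ 28.15

d = 107 kpc = 107000 pc
m = M + 5 log₁₀ d − 5 = 8.0 + 5·5.0294 − 5 = 28.147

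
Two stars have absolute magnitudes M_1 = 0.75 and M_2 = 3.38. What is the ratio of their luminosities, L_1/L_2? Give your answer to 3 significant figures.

L_1/L_2 ≈ 11.3

ΔM = M_1 − M_2 = -2.63
L_1/L_2 = 10^(−0.4 ΔM) = 10^1.052 = 11.27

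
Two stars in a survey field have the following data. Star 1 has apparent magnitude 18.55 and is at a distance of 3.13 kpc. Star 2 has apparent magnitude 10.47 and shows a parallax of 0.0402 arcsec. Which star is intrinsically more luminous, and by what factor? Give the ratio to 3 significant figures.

Star 1: d = 3.13 kpc = 3130 pc
Star 1: M = m − 5 log₁₀ d + 5 = 18.55 − 5·3.4955 + 5 = 6.072
Star 2: d = 1/p = 1/0.0402″ = 24.88 pc
Star 2: M = m − 5 log₁₀ d + 5 = 10.47 − 5·1.3958 + 5 = 8.491
ΔM = M_1 − M_2 = 6.072 − (8.491) = -2.419; smaller M is more luminous → Star 1.
L ratio = 10^(0.4 |ΔM|) = 10^0.968 = 9.280

Star 1 is more luminous, by a factor of 9.28.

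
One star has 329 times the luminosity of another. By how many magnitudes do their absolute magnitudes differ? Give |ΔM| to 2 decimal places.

Pogson: ΔM = −2.5 log₁₀(ratio) = −2.5 log₁₀(329) = −2.5 × 2.5172 = -6.293

|ΔM| ≈ 6.29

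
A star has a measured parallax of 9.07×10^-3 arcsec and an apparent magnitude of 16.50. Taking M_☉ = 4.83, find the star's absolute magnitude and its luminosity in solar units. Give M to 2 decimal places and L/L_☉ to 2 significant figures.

d = 1/p = 1/9.07×10^-3″ = 110.3 pc
M = m − 5 log₁₀ d + 5 = 16.50 − 5·2.0424 + 5 = 11.288
M − M_☉ = 11.288 − 4.83 = 6.458
L/L_☉ = 10^(−0.4 × 6.458) = 2.611×10^-3

M ≈ 11.29; L/L_☉ ≈ 2.6×10^-3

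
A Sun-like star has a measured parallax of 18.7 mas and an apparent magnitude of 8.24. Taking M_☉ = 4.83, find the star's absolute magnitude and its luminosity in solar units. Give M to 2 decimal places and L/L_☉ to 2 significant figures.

M ≈ 4.60; L/L_☉ ≈ 1.2

d = 1/p = 1000/18.7 mas = 53.48 pc
M = m − 5 log₁₀ d + 5 = 8.24 − 5·1.7282 + 5 = 4.599
M − M_☉ = 4.599 − 4.83 = -0.231
L/L_☉ = 10^(−0.4 × -0.231) = 1.237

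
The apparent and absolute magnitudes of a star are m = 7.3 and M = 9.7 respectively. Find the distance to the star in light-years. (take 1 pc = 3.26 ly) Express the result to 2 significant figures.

d ≈ 11 ly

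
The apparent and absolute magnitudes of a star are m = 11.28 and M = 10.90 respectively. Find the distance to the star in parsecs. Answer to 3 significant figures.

d ≈ 11.9 pc

Distance modulus: m − M = 11.28 − (10.90) = 0.380
m − M = 5 log₁₀ d − 5
log₁₀ d = (m − M)/5 + 1 = 1.0760
d = 10^1.0760 = 11.91 pc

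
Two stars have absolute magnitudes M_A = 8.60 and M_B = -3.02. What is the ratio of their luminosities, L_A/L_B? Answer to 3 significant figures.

L_A/L_B ≈ 2.25×10^-5

ΔM = M_A − M_B = 11.62
L_A/L_B = 10^(−0.4 ΔM) = 10^-4.648 = 2.249×10^-5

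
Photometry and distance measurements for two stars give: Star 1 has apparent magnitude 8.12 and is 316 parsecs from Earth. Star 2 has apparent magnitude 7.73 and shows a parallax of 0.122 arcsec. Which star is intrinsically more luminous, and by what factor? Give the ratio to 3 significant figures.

Star 1: M = m − 5 log₁₀ d + 5 = 8.12 − 5·2.4997 + 5 = 0.622
Star 2: d = 1/p = 1/0.122″ = 8.197 pc
Star 2: M = m − 5 log₁₀ d + 5 = 7.73 − 5·0.9136 + 5 = 8.162
ΔM = M_1 − M_2 = 0.622 − (8.162) = -7.540; smaller M is more luminous → Star 1.
L ratio = 10^(0.4 |ΔM|) = 10^3.016 = 1038

Star 1 is more luminous, by a factor of 1040.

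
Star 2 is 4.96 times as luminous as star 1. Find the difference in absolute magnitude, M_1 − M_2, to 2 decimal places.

M_1 − M_2 ≈ 1.74

Pogson: ΔM = −2.5 log₁₀(ratio) = −2.5 log₁₀(4.96) = −2.5 × 0.6955 = -1.739
Star 2 is brighter so has the smaller magnitude: M_1 − M_2 is positive.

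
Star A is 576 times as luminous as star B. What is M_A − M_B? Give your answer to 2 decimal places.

M_A − M_B ≈ -6.90

Pogson: ΔM = −2.5 log₁₀(ratio) = −2.5 log₁₀(576) = −2.5 × 2.7604 = -6.901
Star A is brighter, so it has the smaller magnitude: the difference is negative.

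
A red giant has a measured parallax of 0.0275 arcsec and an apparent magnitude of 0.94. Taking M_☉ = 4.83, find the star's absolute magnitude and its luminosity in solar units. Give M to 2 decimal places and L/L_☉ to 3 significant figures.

M ≈ -1.86; L/L_☉ ≈ 476

d = 1/p = 1/0.0275″ = 36.36 pc
M = m − 5 log₁₀ d + 5 = 0.94 − 5·1.5607 + 5 = -1.863
M − M_☉ = -1.863 − 4.83 = -6.693
L/L_☉ = 10^(−0.4 × -6.693) = 475.7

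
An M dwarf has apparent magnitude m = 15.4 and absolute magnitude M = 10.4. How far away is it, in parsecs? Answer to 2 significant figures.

d ≈ 100 pc

μ = m − M = 5.000
m − M = 5 log₁₀ d − 5
log₁₀ d = (m − M)/5 + 1 = 2.0000
d = 10^2.0000 = 100.0 pc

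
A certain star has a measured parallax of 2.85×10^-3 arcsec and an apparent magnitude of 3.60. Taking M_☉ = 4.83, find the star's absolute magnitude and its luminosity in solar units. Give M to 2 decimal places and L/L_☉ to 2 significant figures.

M ≈ -4.13; L/L_☉ ≈ 3800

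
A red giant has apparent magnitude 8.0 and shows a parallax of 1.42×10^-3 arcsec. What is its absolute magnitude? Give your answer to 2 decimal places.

d = 1/p = 1/1.42×10^-3″ = 704.2 pc
5 log₁₀(d/10 pc) = 5 log₁₀(704.2) − 5 = 9.239
M = m − 5 log₁₀(d/10) = 8.0 − 9.239 = -1.239

M ≈ -1.24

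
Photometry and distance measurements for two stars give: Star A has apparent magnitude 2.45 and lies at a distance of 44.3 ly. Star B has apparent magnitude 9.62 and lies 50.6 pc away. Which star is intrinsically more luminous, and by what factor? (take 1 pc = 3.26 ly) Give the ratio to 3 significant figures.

Star A: d = 44.3 ly / 3.26 = 13.59 pc
Star A: M = m − 5 log₁₀ d + 5 = 2.45 − 5·1.1332 + 5 = 1.784
Star B: M = m − 5 log₁₀ d + 5 = 9.62 − 5·1.7042 + 5 = 6.099
ΔM = M_A − M_B = 1.784 − (6.099) = -4.315; smaller M is more luminous → Star A.
L ratio = 10^(0.4 |ΔM|) = 10^1.726 = 53.22

Star A is more luminous, by a factor of 53.2.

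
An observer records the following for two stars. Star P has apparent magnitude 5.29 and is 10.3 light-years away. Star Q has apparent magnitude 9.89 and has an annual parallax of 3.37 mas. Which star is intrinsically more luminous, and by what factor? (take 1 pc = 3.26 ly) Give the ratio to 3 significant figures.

Star Q is more luminous, by a factor of 127.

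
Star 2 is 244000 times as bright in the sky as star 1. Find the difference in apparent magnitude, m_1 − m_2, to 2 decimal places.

m_1 − m_2 ≈ 13.47

Pogson: Δm = −2.5 log₁₀(ratio) = −2.5 log₁₀(244000) = −2.5 × 5.3874 = -13.468
Star 2 is brighter so has the smaller magnitude: m_1 − m_2 is positive.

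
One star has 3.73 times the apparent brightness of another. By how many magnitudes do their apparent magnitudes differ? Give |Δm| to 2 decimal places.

Pogson: Δm = −2.5 log₁₀(ratio) = −2.5 log₁₀(3.73) = −2.5 × 0.5717 = -1.429

|Δm| ≈ 1.43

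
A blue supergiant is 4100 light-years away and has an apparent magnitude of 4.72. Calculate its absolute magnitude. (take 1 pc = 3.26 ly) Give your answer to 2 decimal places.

M ≈ -5.78

d = 4100 ly / 3.26 = 1258 pc
5 log₁₀(d/10 pc) = 5 log₁₀(1258) − 5 = 10.498
M = m − 5 log₁₀(d/10) = 4.72 − 10.498 = -5.778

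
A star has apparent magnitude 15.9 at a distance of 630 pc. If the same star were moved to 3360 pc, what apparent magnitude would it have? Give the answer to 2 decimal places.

Flux ∝ 1/d², so Δm = 5 log₁₀(d₂/d₁) = 5 log₁₀(3360/630) = 3.635
m₂ = m₁ + Δm = 15.9 + (3.635) = 19.535

m ≈ 19.53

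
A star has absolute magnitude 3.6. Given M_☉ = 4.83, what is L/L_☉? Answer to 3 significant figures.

M − M_☉ = 3.6 − 4.83 = -1.230
L/L_☉ = 10^(−0.4 (M − M_☉)) = 10^0.492 = 3.105

L/L_☉ ≈ 3.10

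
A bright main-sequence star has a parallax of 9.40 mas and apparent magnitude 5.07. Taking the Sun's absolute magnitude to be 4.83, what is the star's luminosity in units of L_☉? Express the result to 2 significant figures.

d = 1/p = 1000/9.40 mas = 106.4 pc
M = m − 5 log₁₀ d + 5 = 5.07 − 5·2.0269 + 5 = -0.064
M − M_☉ = -0.064 − 4.83 = -4.894
L/L_☉ = 10^(−0.4 × -4.894) = 90.73

L/L_☉ ≈ 91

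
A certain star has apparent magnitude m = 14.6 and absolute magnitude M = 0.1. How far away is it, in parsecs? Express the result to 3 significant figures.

μ = m − M = 14.500
m − M = 5 log₁₀ d − 5
log₁₀ d = (m − M)/5 + 1 = 3.9000
d = 10^3.9000 = 7943 pc

d ≈ 7940 pc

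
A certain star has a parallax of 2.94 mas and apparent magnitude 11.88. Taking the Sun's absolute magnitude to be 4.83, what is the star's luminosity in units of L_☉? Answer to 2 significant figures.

d = 1/p = 1000/2.94 mas = 340.1 pc
M = m − 5 log₁₀ d + 5 = 11.88 − 5·2.5317 + 5 = 4.222
M − M_☉ = 4.222 − 4.83 = -0.608
L/L_☉ = 10^(−0.4 × -0.608) = 1.751

L/L_☉ ≈ 1.8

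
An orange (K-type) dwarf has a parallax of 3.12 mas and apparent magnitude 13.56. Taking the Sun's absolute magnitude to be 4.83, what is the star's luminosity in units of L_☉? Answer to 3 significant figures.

L/L_☉ ≈ 0.331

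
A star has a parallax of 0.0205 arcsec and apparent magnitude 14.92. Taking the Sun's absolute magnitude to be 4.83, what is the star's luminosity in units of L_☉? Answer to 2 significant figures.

L/L_☉ ≈ 2.2×10^-3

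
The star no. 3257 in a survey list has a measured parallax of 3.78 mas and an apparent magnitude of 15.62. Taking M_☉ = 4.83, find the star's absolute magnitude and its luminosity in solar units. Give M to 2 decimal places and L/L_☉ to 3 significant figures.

d = 1/p = 1000/3.78 mas = 264.6 pc
M = m − 5 log₁₀ d + 5 = 15.62 − 5·2.4225 + 5 = 8.507
M − M_☉ = 8.507 − 4.83 = 3.677
L/L_☉ = 10^(−0.4 × 3.677) = 0.03381

M ≈ 8.51; L/L_☉ ≈ 0.0338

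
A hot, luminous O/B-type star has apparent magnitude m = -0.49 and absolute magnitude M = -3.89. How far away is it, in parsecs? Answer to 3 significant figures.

d ≈ 47.9 pc

μ = m − M = 3.400
m − M = 5 log₁₀ d − 5
log₁₀ d = (m − M)/5 + 1 = 1.6800
d = 10^1.6800 = 47.86 pc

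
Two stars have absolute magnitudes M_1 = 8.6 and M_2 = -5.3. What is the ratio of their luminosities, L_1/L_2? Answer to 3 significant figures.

L_1/L_2 ≈ 2.75×10^-6

ΔM = M_1 − M_2 = 13.9
L_1/L_2 = 10^(−0.4 ΔM) = 10^-5.560 = 2.754×10^-6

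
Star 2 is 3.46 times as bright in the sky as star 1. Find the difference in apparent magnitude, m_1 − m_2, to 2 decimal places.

m_1 − m_2 ≈ 1.35

Pogson: Δm = −2.5 log₁₀(ratio) = −2.5 log₁₀(3.46) = −2.5 × 0.5391 = -1.348
Star 2 is brighter so has the smaller magnitude: m_1 − m_2 is positive.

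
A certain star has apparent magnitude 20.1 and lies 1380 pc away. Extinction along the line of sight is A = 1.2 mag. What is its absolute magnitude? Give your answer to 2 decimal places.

5 log₁₀(d/10 pc) = 5 log₁₀(1380) − 5 = 10.699
M = m − 5 log₁₀(d/10) − A = 20.1 − 10.699 − 1.2 = 8.201

M ≈ 8.20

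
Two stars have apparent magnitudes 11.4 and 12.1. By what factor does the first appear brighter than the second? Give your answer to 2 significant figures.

Magnitude difference = -0.7
Flux ratio = 10^(−0.4 Δm) = 10^(−0.4 × -0.7) = 10^0.280 = 1.905

1.9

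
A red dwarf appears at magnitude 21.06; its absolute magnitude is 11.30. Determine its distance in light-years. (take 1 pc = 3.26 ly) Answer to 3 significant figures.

Distance modulus: m − M = 21.06 − (11.30) = 9.760
m − M = 5 log₁₀ d − 5
log₁₀ d = (m − M)/5 + 1 = 2.9520
d = 10^2.9520 = 895.4 pc
= 2919 ly

d ≈ 2920 ly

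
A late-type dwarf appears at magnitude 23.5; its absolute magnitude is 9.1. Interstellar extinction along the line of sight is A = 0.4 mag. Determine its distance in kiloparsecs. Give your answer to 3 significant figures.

m − M = 5 log₁₀(d/10 pc) + A  ⇒  23.5 − (9.1) − 0.4 = 5 log₁₀(d/10)
14.000 = 5 log₁₀(d/10)
log₁₀ d = (m − M − A)/5 + 1 = 3.8000
d = 10^3.8000 = 6310 pc
= 6.310 kpc

d ≈ 6.31 kpc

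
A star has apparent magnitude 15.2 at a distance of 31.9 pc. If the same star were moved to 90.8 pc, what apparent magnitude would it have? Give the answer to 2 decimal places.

m ≈ 17.47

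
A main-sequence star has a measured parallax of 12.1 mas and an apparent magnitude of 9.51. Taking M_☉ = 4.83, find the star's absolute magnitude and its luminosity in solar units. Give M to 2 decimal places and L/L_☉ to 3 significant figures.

M ≈ 4.92; L/L_☉ ≈ 0.917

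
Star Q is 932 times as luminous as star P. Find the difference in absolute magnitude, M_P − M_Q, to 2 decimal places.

M_P − M_Q ≈ 7.42

Pogson: ΔM = −2.5 log₁₀(ratio) = −2.5 log₁₀(932) = −2.5 × 2.9694 = -7.424
Star Q is brighter so has the smaller magnitude: M_P − M_Q is positive.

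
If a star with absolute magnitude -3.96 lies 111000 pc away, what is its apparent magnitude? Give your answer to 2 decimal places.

m ≈ 16.27

m = M + 5 log₁₀ d − 5 = -3.96 + 5·5.0453 − 5 = 16.267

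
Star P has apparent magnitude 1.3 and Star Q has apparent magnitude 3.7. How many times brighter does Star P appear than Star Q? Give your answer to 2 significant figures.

9.1

Δm = 1.3 − (3.7) = -2.4
Flux ratio = 10^(−0.4 Δm) = 10^(−0.4 × -2.4) = 10^0.960 = 9.120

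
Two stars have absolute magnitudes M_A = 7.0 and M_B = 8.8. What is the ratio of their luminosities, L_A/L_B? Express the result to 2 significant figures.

ΔM = M_A − M_B = -1.8
L_A/L_B = 10^(−0.4 ΔM) = 10^0.720 = 5.248

L_A/L_B ≈ 5.2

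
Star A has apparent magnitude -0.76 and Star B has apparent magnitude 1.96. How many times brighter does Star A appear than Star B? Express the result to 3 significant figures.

12.2

Magnitude difference = -2.72
Flux ratio = 10^(−0.4 Δm) = 10^(−0.4 × -2.72) = 10^1.088 = 12.25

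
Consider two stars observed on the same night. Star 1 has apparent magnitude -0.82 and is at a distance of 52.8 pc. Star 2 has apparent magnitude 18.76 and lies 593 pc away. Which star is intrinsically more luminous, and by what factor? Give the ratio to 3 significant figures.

Star 1 is more luminous, by a factor of 538000.

Star 1: M = m − 5 log₁₀ d + 5 = -0.82 − 5·1.7226 + 5 = -4.433
Star 2: M = m − 5 log₁₀ d + 5 = 18.76 − 5·2.7731 + 5 = 9.895
ΔM = M_1 − M_2 = -4.433 − (9.895) = -14.328; smaller M is more luminous → Star 1.
L ratio = 10^(0.4 |ΔM|) = 10^5.731 = 538500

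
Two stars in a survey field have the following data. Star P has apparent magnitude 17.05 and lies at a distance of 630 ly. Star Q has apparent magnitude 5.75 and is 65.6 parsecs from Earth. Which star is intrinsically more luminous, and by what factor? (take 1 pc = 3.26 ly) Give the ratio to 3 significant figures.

Star Q is more luminous, by a factor of 3820.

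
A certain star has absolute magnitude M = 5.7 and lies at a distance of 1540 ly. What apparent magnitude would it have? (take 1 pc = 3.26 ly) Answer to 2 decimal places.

d = 1540 ly / 3.26 = 472.4 pc
m = M + 5 log₁₀ d − 5 = 5.7 + 5·2.6743 − 5 = 14.072

m ≈ 14.07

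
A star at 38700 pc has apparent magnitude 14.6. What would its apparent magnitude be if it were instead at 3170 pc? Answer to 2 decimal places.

Flux ∝ 1/d², so Δm = 5 log₁₀(d₂/d₁) = 5 log₁₀(3170/38700) = -5.433
m₂ = m₁ + Δm = 14.6 + (-5.433) = 9.167

m ≈ 9.17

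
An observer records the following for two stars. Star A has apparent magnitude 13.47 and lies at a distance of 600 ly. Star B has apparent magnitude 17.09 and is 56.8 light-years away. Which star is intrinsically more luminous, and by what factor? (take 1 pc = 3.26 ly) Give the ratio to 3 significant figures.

Star A is more luminous, by a factor of 3130.

Star A: d = 600 ly / 3.26 = 184.0 pc
Star A: M = m − 5 log₁₀ d + 5 = 13.47 − 5·2.2649 + 5 = 7.145
Star B: d = 56.8 ly / 3.26 = 17.42 pc
Star B: M = m − 5 log₁₀ d + 5 = 17.09 − 5·1.2411 + 5 = 15.884
ΔM = M_A − M_B = 7.145 − (15.884) = -8.739; smaller M is more luminous → Star A.
L ratio = 10^(0.4 |ΔM|) = 10^3.496 = 3130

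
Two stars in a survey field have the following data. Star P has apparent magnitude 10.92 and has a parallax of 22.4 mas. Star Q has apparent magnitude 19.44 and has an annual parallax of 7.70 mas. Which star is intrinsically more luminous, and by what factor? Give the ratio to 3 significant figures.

Star P: p = 22.4 mas = 0.0224″ → d = 1/p = 44.64 pc
Star P: M = m − 5 log₁₀ d + 5 = 10.92 − 5·1.6498 + 5 = 7.671
Star Q: p = 7.70 mas = 7.70×10^-3″ → d = 1/p = 129.9 pc
Star Q: M = m − 5 log₁₀ d + 5 = 19.44 − 5·2.1135 + 5 = 13.872
ΔM = M_P − M_Q = 7.671 − (13.872) = -6.201; smaller M is more luminous → Star P.
L ratio = 10^(0.4 |ΔM|) = 10^2.480 = 302.3

Star P is more luminous, by a factor of 302.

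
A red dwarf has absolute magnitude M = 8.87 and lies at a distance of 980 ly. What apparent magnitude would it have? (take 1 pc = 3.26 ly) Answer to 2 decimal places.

m ≈ 16.26

d = 980 ly / 3.26 = 300.6 pc
m = M + 5 log₁₀ d − 5 = 8.87 + 5·2.4780 − 5 = 16.260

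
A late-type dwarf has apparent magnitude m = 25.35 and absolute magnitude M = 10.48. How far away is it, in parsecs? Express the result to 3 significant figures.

d ≈ 9420 pc

Distance modulus: m − M = 25.35 − (10.48) = 14.870
m − M = 5 log₁₀ d − 5
log₁₀ d = (m − M)/5 + 1 = 3.9740
d = 10^3.9740 = 9419 pc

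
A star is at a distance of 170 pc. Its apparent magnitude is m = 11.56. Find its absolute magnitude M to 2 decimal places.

5 log₁₀(d/10 pc) = 5 log₁₀(170.0) − 5 = 6.152
M = m − 5 log₁₀(d/10) = 11.56 − 6.152 = 5.408

M ≈ 5.41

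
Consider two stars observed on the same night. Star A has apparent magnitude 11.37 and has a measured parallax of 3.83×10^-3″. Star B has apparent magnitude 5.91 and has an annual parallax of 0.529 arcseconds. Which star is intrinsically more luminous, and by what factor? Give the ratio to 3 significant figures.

Star A is more luminous, by a factor of 125.

Star A: d = 1/p = 1/3.83×10^-3″ = 261.1 pc
Star A: M = m − 5 log₁₀ d + 5 = 11.37 − 5·2.4168 + 5 = 4.286
Star B: d = 1/p = 1/0.529″ = 1.890 pc
Star B: M = m − 5 log₁₀ d + 5 = 5.91 − 5·0.2765 + 5 = 9.527
ΔM = M_A − M_B = 4.286 − (9.527) = -5.241; smaller M is more luminous → Star A.
L ratio = 10^(0.4 |ΔM|) = 10^2.097 = 124.9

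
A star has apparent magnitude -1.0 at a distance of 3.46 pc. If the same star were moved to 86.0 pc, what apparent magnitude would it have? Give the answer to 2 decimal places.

m ≈ 5.98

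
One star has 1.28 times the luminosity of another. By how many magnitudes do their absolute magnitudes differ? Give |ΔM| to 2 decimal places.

Pogson: ΔM = −2.5 log₁₀(ratio) = −2.5 log₁₀(1.28) = −2.5 × 0.1072 = -0.268

|ΔM| ≈ 0.27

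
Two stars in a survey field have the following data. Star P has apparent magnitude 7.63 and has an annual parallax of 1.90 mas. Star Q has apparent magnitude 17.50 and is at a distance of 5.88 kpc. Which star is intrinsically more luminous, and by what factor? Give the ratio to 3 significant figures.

Star P: p = 1.90 mas = 1.90×10^-3″ → d = 1/p = 526.3 pc
Star P: M = m − 5 log₁₀ d + 5 = 7.63 − 5·2.7212 + 5 = -0.976
Star Q: d = 5.88 kpc = 5880 pc
Star Q: M = m − 5 log₁₀ d + 5 = 17.50 − 5·3.7694 + 5 = 3.653
ΔM = M_P − M_Q = -0.976 − (3.653) = -4.629; smaller M is more luminous → Star P.
L ratio = 10^(0.4 |ΔM|) = 10^1.852 = 71.08

Star P is more luminous, by a factor of 71.1.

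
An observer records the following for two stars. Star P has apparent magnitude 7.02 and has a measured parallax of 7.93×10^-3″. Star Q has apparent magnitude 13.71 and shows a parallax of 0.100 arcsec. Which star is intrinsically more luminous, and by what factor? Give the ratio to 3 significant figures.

Star P: d = 1/p = 1/7.93×10^-3″ = 126.1 pc
Star P: M = m − 5 log₁₀ d + 5 = 7.02 − 5·2.1007 + 5 = 1.516
Star Q: d = 1/p = 1/0.100″ = 10.00 pc
Star Q: M = m − 5 log₁₀ d + 5 = 13.71 − 5·1.0000 + 5 = 13.710
ΔM = M_P − M_Q = 1.516 − (13.710) = -12.194; smaller M is more luminous → Star P.
L ratio = 10^(0.4 |ΔM|) = 10^4.877 = 75410

Star P is more luminous, by a factor of 75400.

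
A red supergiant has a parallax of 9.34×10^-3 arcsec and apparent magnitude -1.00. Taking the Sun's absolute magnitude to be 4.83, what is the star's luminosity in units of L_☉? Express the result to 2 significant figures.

L/L_☉ ≈ 25000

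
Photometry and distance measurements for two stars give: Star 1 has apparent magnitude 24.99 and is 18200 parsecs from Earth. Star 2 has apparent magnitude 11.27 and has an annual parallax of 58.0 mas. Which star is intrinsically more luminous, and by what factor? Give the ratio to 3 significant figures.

Star 1: M = m − 5 log₁₀ d + 5 = 24.99 − 5·4.2601 + 5 = 8.690
Star 2: p = 58.0 mas = 0.0580″ → d = 1/p = 17.24 pc
Star 2: M = m − 5 log₁₀ d + 5 = 11.27 − 5·1.2366 + 5 = 10.087
ΔM = M_1 − M_2 = 8.690 − (10.087) = -1.397; smaller M is more luminous → Star 1.
L ratio = 10^(0.4 |ΔM|) = 10^0.559 = 3.622

Star 1 is more luminous, by a factor of 3.62.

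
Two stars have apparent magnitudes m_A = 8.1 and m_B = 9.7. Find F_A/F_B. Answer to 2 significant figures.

F_A/F_B ≈ 4.4

Δm = 8.1 − (9.7) = -1.6
Flux ratio = 10^(−0.4 Δm) = 10^(−0.4 × -1.6) = 10^0.640 = 4.365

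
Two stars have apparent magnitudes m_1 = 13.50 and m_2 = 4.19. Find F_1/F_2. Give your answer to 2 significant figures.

Δm = 13.50 − (4.19) = 9.31
Flux ratio = 10^(−0.4 Δm) = 10^(−0.4 × 9.31) = 10^-3.724 = 1.888×10^-4

F_1/F_2 ≈ 1.9×10^-4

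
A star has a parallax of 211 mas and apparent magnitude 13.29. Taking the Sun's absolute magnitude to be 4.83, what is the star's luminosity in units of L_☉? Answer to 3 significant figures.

L/L_☉ ≈ 9.28×10^-5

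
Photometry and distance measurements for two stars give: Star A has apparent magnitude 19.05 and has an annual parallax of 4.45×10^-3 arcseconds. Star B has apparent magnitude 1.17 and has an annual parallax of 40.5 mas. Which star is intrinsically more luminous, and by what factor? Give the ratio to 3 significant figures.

Star A: d = 1/p = 1/4.45×10^-3″ = 224.7 pc
Star A: M = m − 5 log₁₀ d + 5 = 19.05 − 5·2.3516 + 5 = 12.292
Star B: p = 40.5 mas = 0.0405″ → d = 1/p = 24.69 pc
Star B: M = m − 5 log₁₀ d + 5 = 1.17 − 5·1.3925 + 5 = -0.793
ΔM = M_A − M_B = 12.292 − (-0.793) = 13.085; smaller M is more luminous → Star B.
L ratio = 10^(0.4 |ΔM|) = 10^5.234 = 171300

Star B is more luminous, by a factor of 171000.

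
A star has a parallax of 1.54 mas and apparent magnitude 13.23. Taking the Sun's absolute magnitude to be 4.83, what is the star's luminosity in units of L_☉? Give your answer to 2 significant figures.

d = 1/p = 1000/1.54 mas = 649.4 pc
M = m − 5 log₁₀ d + 5 = 13.23 − 5·2.8125 + 5 = 4.168
M − M_☉ = 4.168 − 4.83 = -0.662
L/L_☉ = 10^(−0.4 × -0.662) = 1.841

L/L_☉ ≈ 1.8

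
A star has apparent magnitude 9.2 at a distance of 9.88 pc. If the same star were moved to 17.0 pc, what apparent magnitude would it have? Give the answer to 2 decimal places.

Flux ∝ 1/d², so Δm = 5 log₁₀(d₂/d₁) = 5 log₁₀(17.0/9.88) = 1.178
m₂ = m₁ + Δm = 9.2 + (1.178) = 10.378

m ≈ 10.38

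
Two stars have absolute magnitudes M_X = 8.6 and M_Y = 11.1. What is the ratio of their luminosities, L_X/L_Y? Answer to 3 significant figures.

L_X/L_Y ≈ 10.0

ΔM = M_X − M_Y = -2.5
L_X/L_Y = 10^(−0.4 ΔM) = 10^1.000 = 10.00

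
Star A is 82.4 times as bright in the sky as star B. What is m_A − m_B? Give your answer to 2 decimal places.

Pogson: Δm = −2.5 log₁₀(ratio) = −2.5 log₁₀(82.4) = −2.5 × 1.9159 = -4.790
Star A is brighter, so it has the smaller magnitude: the difference is negative.

m_A − m_B ≈ -4.79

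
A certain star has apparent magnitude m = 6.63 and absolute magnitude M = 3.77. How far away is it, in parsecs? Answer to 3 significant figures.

d ≈ 37.3 pc

μ = m − M = 2.860
m − M = 5 log₁₀ d − 5
log₁₀ d = (m − M)/5 + 1 = 1.5720
d = 10^1.5720 = 37.33 pc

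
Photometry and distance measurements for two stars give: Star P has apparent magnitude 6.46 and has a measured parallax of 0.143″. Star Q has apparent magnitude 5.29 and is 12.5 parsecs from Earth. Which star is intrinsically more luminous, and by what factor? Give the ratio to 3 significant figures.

Star Q is more luminous, by a factor of 9.39.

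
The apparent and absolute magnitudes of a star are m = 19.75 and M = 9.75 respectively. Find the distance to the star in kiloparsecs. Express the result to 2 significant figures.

d ≈ 1.0 kpc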